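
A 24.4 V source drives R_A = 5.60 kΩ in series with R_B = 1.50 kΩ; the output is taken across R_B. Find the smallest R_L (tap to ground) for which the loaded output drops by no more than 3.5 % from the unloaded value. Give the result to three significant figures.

R_L(min) ≈ 32.6 kΩ

Output resistance R_th = R_A‖R_B = (5.60 × 1.50)/7.100 = 1.183 kΩ.
The fractional drop is R_th/(R_th + R_L); requiring this ≤ 0.0350 gives R_L ≥ R_th(1/0.0350 − 1) = 1.183 × 27.57 = 32.6 kΩ.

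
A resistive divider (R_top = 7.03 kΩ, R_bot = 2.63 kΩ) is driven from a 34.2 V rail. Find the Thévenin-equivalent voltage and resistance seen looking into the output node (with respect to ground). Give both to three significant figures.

V_th = 9.31 V, R_th = 1.91 kΩ

V_th is the open-circuit tap voltage: 34.2 × 2.63/(7.03 + 2.63) = 9.31 V.
With the supply zeroed, R_top and R_bot appear in parallel from the tap: R_th = R_top‖R_bot = (7.03 × 2.63)/9.660 = 1.91 kΩ.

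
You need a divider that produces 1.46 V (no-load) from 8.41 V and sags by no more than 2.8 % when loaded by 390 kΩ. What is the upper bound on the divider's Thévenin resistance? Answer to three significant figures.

R_th ≤ 11.2 kΩ

Loading drop = R_th/(R_th + R_L) ≤ 0.0280, so R_th ≤ R_L · ε/(1−ε) = 390 kΩ × 0.0280/0.9720 = 11.2 kΩ.
(Any R1, R2 with R2/(R1+R2) = 0.174 and R1‖R2 ≤ 11.2 kΩ will meet the spec.)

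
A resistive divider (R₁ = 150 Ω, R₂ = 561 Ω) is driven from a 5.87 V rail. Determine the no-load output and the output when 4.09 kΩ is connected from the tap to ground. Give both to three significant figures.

Open-circuit: V = 5.87 × 561/(150 + 561) = 4.63 V.
With the load, R₂ becomes R₂‖R_L = 493.3 Ω, so V = 5.87 × 493.3/643.3 = 4.50 V.

Unloaded: 4.63 V; loaded: 4.50 V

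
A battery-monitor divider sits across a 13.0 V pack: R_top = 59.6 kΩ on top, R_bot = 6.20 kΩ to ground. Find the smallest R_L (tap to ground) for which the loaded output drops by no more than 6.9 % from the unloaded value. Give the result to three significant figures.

R_L(min) ≈ 75.8 kΩ

Output resistance R_th = R_top‖R_bot = (59.6 × 6.20)/65.80 = 5.616 kΩ.
The fractional drop is R_th/(R_th + R_L); requiring this ≤ 0.0690 gives R_L ≥ R_th(1/0.0690 − 1) = 5.616 × 13.49 = 75.8 kΩ.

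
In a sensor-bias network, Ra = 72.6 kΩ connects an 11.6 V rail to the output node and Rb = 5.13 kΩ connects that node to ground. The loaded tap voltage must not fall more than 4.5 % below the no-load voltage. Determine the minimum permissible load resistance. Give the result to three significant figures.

R_L(min) ≈ 102 kΩ

Output resistance R_th = Ra‖Rb = (72.6 × 5.13)/77.73 = 4.791 kΩ.
The fractional drop is R_th/(R_th + R_L); requiring this ≤ 0.0450 gives R_L ≥ R_th(1/0.0450 − 1) = 4.791 × 21.22 = 102 kΩ.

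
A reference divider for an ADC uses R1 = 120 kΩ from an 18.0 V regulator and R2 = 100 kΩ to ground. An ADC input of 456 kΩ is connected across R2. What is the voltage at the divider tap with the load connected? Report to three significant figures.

V_out ≈ 7.31 V

The load sits in parallel with R2: R2‖R_L = (100 × 456) / (100 + 456) = 82.01 kΩ.
V_out = 18.0 × 82.01 / (120 + 82.01) = 18.0 × 82.01/202.0 = 7.31 V.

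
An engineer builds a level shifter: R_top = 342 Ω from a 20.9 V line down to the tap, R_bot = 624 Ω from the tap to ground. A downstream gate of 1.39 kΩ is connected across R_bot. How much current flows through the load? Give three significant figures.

I_L ≈ 8.38 mA

R_bot‖R_L = 430.7 Ω; V_out = 20.9 × 430.7/772.7 = 11.65 V.
I_L = V_out / R_L = 11.65 / 1.39 kΩ = 8.38 mA.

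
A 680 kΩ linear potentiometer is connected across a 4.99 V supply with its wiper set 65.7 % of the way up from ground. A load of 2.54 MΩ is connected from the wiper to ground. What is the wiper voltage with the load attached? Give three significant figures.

The wiper splits the pot into (1−α)R = 233.2 kΩ above and αR = 446.8 kΩ below.
Lower section ‖ load = 379.9 kΩ.
V_wiper = 4.99 × 379.9/(233.2 + 379.9) = 3.09 V.

V ≈ 3.09 V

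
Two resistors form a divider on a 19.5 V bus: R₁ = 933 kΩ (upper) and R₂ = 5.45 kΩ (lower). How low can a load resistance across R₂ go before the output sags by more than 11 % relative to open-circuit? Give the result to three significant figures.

R_L(min) ≈ 43.8 kΩ

Output resistance R_th = R₁‖R₂ = (933 × 5.45)/938.5 = 5.418 kΩ.
The fractional drop is R_th/(R_th + R_L); requiring this ≤ 0.110 gives R_L ≥ R_th(1/0.110 − 1) = 5.418 × 8.091 = 43.8 kΩ.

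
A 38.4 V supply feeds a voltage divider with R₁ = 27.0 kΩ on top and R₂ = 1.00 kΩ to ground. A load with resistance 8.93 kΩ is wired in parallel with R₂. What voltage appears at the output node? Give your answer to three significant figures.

The load sits in parallel with R₂: R₂‖R_L = (1.00 × 8.93) / (1.00 + 8.93) = 0.8993 kΩ.
V_out = 38.4 × 0.8993 / (27.0 + 0.8993) = 38.4 × 0.8993/27.90 = 1.24 V.

V_out ≈ 1.24 V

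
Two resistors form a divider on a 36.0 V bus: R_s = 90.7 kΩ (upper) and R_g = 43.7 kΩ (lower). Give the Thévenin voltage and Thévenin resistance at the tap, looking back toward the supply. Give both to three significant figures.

V_th is the open-circuit tap voltage: 36.0 × 43.7/(90.7 + 43.7) = 11.7 V.
With the supply zeroed, R_s and R_g appear in parallel from the tap: R_th = R_s‖R_g = (90.7 × 43.7)/134.4 = 29.5 kΩ.

V_th = 11.7 V, R_th = 29.5 kΩ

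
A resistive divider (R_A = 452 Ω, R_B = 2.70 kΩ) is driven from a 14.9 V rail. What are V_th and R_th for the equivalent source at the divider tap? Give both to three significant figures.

V_th is the open-circuit tap voltage: 14.9 × 2700/(452 + 2700) = 12.8 V.
With the supply zeroed, R_A and R_B appear in parallel from the tap: R_th = R_A‖R_B = (452 × 2700)/3152 = 387 Ω.

V_th = 12.8 V, R_th = 387 Ω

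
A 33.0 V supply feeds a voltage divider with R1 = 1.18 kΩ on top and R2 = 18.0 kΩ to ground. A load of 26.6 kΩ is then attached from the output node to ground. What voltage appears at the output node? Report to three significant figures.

V_out ≈ 29.7 V

The load sits in parallel with R2: R2‖R_L = (18.0 × 26.6) / (18.0 + 26.6) = 10.74 kΩ.
V_out = 33.0 × 10.74 / (1.18 + 10.74) = 33.0 × 10.74/11.92 = 29.7 V.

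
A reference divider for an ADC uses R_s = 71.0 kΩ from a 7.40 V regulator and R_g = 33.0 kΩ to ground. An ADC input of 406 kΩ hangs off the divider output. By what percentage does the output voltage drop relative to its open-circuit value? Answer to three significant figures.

The divider's output (Thévenin) resistance is R_s‖R_g = 22.53 kΩ.
Fractional drop under load = R_th/(R_th + R_L) = 22.53 / (22.53 + 406) = 0.05257.
So the output falls by 5.26 %.

5.26 %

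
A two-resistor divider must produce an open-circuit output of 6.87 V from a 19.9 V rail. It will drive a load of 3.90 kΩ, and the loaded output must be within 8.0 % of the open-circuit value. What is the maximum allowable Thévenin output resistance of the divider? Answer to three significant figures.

Loading drop = R_th/(R_th + R_L) ≤ 0.0800, so R_th ≤ R_L · ε/(1−ε) = 3.90 kΩ × 0.0800/0.9200 = 339 Ω.
(Any R1, R2 with R2/(R1+R2) = 0.345 and R1‖R2 ≤ 339 Ω will meet the spec.)

R_th ≤ 339 Ω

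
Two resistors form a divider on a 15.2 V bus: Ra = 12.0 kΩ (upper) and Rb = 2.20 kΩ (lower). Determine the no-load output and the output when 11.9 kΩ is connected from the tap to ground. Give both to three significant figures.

Unloaded: 2.35 V; loaded: 2.04 V

Open-circuit: V = 15.2 × 2.20/(12.0 + 2.20) = 2.35 V.
With the load, Rb becomes Rb‖R_L = 1.857 kΩ, so V = 15.2 × 1.857/13.86 = 2.04 V.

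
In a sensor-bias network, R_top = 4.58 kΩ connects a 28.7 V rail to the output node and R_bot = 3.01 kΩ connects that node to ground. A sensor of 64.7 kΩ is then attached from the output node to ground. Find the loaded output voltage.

V_out ≈ 11.1 V

The load sits in parallel with R_bot: R_bot‖R_L = (3.01 × 64.7) / (3.01 + 64.7) = 2.876 kΩ.
V_out = 28.7 × 2.876 / (4.58 + 2.876) = 28.7 × 2.876/7.456 = 11.1 V.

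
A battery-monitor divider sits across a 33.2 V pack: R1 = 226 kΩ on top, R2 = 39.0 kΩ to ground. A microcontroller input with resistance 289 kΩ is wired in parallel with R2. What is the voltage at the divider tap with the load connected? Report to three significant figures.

The load sits in parallel with R2: R2‖R_L = (39.0 × 289) / (39.0 + 289) = 34.36 kΩ.
V_out = 33.2 × 34.36 / (226 + 34.36) = 33.2 × 34.36/260.4 = 4.38 V.
(Unloaded it would have been 4.89 V.)

V_out ≈ 4.38 V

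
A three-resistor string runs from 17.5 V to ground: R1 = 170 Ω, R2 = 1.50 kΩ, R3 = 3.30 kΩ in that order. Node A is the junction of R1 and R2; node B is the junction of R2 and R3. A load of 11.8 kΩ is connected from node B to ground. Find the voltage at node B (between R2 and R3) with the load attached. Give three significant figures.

At node B, R3 is in parallel with the load: R3‖R_L = 2579 Ω.
Below node A the resistance is R2 + (R3‖R_L) = 4079 Ω, so V_A = 17.5 × 4079/4249 = 16.80 V.
Then V_B = V_A × (R3‖R_L)/(R2 + R3‖R_L) = 16.80 × 2579/4079 = 10.6 V.

V ≈ 10.6 V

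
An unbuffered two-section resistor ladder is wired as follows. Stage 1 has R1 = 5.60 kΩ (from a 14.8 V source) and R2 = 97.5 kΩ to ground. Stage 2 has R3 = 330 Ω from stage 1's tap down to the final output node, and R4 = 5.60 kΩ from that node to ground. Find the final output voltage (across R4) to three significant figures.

Stage 2 presents R3+R4 = 5930 Ω as a load on stage 1's tap.
Stage 1's lower leg becomes R2‖(R3+R4) = 5590 Ω, so V_mid = 14.8 × 5590/11190 = 7.393 V.
Stage 2 is itself unloaded: V_out = V_mid × R4/(R3+R4) = 7.393 × 5600/5930 = 6.98 V.

V_out ≈ 6.98 V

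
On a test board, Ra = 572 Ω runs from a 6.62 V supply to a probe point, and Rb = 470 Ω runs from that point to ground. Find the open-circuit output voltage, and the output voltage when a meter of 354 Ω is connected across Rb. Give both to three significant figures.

Unloaded: 2.99 V; loaded: 1.73 V

Open-circuit: V = 6.62 × 470/(572 + 470) = 2.99 V.
With the load, Rb becomes Rb‖R_L = 201.9 Ω, so V = 6.62 × 201.9/773.9 = 1.73 V.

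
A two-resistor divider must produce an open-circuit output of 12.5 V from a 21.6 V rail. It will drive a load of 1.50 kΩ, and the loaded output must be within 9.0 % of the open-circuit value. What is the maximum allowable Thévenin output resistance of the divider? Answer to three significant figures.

Loading drop = R_th/(R_th + R_L) ≤ 0.0900, so R_th ≤ R_L · ε/(1−ε) = 1.50 kΩ × 0.0900/0.9100 = 148 Ω.

R_th ≤ 148 Ω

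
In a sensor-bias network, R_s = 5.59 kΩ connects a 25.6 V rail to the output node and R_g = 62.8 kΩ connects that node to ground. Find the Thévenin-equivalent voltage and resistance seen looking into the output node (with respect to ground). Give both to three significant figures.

V_th is the open-circuit tap voltage: 25.6 × 62.8/(5.59 + 62.8) = 23.5 V.
With the supply zeroed, R_s and R_g appear in parallel from the tap: R_th = R_s‖R_g = (5.59 × 62.8)/68.39 = 5.13 kΩ.

V_th = 23.5 V, R_th = 5.13 kΩ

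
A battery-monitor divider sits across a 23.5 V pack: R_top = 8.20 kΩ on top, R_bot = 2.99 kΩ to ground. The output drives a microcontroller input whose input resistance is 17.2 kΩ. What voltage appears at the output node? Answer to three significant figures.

The load sits in parallel with R_bot: R_bot‖R_L = (2.99 × 17.2) / (2.99 + 17.2) = 2.547 kΩ.
V_out = 23.5 × 2.547 / (8.20 + 2.547) = 23.5 × 2.547/10.75 = 5.57 V.
(Unloaded it would have been 6.28 V.)

V_out ≈ 5.57 V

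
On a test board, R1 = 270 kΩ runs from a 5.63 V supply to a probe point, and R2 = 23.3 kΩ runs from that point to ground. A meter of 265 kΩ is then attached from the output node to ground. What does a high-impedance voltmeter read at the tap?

The load sits in parallel with R2: R2‖R_L = (23.3 × 265) / (23.3 + 265) = 21.42 kΩ.
V_out = 5.63 × 21.42 / (270 + 21.42) = 5.63 × 21.42/291.4 = 0.414 V.
(Unloaded it would have been 0.447 V.)

V_out ≈ 0.414 V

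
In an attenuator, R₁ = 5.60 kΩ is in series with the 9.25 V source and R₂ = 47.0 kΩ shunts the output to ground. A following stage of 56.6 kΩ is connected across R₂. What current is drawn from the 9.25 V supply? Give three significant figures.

I ≈ 0.296 mA

R₂‖R_L = 25.68 kΩ, so the source sees R₁ + R₂‖R_L = 31.28 kΩ.
I = 9.25 V / 31.28 kΩ = 0.296 mA.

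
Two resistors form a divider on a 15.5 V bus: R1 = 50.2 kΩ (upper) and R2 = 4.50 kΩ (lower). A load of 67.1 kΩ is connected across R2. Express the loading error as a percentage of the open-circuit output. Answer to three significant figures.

5.80 %

The divider's output (Thévenin) resistance is R1‖R2 = 4.130 kΩ.
Fractional drop under load = R_th/(R_th + R_L) = 4.130 / (4.130 + 67.1) = 0.05798.
So the output falls by 5.80 %.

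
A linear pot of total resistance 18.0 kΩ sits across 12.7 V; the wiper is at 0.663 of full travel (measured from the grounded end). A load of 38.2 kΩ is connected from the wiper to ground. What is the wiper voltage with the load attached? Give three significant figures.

The wiper splits the pot into (1−α)R = 6.066 kΩ above and αR = 11.93 kΩ below.
Lower section ‖ load = 9.093 kΩ.
V_wiper = 12.7 × 9.093/(6.066 + 9.093) = 7.62 V.

V ≈ 7.62 V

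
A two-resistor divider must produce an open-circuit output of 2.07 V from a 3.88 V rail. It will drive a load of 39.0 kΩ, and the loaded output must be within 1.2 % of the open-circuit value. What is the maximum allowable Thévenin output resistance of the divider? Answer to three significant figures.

Loading drop = R_th/(R_th + R_L) ≤ 0.0120, so R_th ≤ R_L · ε/(1−ε) = 39.0 kΩ × 0.0120/0.9880 = 474 Ω.
(Any R1, R2 with R2/(R1+R2) = 0.534 and R1‖R2 ≤ 474 Ω will meet the spec.)

R_th ≤ 474 Ω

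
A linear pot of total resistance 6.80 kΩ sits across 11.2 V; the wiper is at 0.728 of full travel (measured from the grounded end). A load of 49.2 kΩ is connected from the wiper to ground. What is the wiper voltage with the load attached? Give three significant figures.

V ≈ 7.94 V

The wiper splits the pot into (1−α)R = 1.850 kΩ above and αR = 4.950 kΩ below.
Lower section ‖ load = 4.498 kΩ.
V_wiper = 11.2 × 4.498/(1.850 + 4.498) = 7.94 V.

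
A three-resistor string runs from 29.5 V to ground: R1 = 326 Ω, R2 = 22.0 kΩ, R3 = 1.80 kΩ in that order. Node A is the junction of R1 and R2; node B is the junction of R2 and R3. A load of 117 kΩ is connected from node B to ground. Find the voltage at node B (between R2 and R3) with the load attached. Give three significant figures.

At node B, R3 is in parallel with the load: R3‖R_L = 1773 Ω.
Below node A the resistance is R2 + (R3‖R_L) = 23770 Ω, so V_A = 29.5 × 23770/24100 = 29.10 V.
Then V_B = V_A × (R3‖R_L)/(R2 + R3‖R_L) = 29.10 × 1773/23770 = 2.17 V.

V ≈ 2.17 V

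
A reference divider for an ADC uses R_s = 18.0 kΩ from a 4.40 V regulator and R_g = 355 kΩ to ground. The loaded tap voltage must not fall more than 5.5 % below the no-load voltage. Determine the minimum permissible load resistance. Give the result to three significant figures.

R_L(min) ≈ 294 kΩ

Output resistance R_th = R_s‖R_g = (18.0 × 355)/373.0 = 17.13 kΩ.
The fractional drop is R_th/(R_th + R_L); requiring this ≤ 0.0550 gives R_L ≥ R_th(1/0.0550 − 1) = 17.13 × 17.18 = 294 kΩ.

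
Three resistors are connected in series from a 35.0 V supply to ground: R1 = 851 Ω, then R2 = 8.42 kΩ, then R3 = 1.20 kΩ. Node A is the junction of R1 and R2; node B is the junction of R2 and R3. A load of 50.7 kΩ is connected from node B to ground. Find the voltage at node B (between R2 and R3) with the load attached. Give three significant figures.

At node B, R3 is in parallel with the load: R3‖R_L = 1172 Ω.
Below node A the resistance is R2 + (R3‖R_L) = 9592 Ω, so V_A = 35.0 × 9592/10440 = 32.15 V.
Then V_B = V_A × (R3‖R_L)/(R2 + R3‖R_L) = 32.15 × 1172/9592 = 3.93 V.

V ≈ 3.93 V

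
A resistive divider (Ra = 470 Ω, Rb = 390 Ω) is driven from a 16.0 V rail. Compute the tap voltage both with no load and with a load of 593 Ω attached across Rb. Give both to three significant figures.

Unloaded: 7.26 V; loaded: 5.34 V

Open-circuit: V = 16.0 × 390/(470 + 390) = 7.26 V.
With the load, Rb becomes Rb‖R_L = 235.3 Ω, so V = 16.0 × 235.3/705.3 = 5.34 V.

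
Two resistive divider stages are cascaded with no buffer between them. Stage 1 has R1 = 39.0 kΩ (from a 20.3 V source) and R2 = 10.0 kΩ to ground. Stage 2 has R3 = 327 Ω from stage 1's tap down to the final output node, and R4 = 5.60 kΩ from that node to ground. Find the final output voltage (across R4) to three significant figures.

Stage 2 presents R3+R4 = 5927 Ω as a load on stage 1's tap.
Stage 1's lower leg becomes R2‖(R3+R4) = 3721 Ω, so V_mid = 20.3 × 3721/42720 = 1.768 V.
Stage 2 is itself unloaded: V_out = V_mid × R4/(R3+R4) = 1.768 × 5600/5927 = 1.67 V.

V_out ≈ 1.67 V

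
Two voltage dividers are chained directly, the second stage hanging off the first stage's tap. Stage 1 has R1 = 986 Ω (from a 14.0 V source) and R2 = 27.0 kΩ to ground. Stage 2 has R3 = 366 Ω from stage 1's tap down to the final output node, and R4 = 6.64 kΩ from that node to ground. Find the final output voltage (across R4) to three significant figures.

Stage 2 presents R3+R4 = 7006 Ω as a load on stage 1's tap.
Stage 1's lower leg becomes R2‖(R3+R4) = 5563 Ω, so V_mid = 14.0 × 5563/6549 = 11.89 V.
Stage 2 is itself unloaded: V_out = V_mid × R4/(R3+R4) = 11.89 × 6640/7006 = 11.3 V.

V_out ≈ 11.3 V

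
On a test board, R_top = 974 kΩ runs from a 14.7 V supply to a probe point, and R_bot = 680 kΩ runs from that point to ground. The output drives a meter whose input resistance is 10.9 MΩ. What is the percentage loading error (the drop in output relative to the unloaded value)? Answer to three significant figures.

The divider's output (Thévenin) resistance is R_top‖R_bot = 400.4 kΩ.
Fractional drop under load = R_th/(R_th + R_L) = 400.4 / (400.4 + 10900) = 0.03544.
So the output falls by 3.54 %.

3.54 %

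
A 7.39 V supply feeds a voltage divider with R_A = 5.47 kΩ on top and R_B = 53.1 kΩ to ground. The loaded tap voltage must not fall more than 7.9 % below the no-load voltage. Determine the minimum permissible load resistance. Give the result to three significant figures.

Output resistance R_th = R_A‖R_B = (5.47 × 53.1)/58.57 = 4.959 kΩ.
The fractional drop is R_th/(R_th + R_L); requiring this ≤ 0.0790 gives R_L ≥ R_th(1/0.0790 − 1) = 4.959 × 11.66 = 57.8 kΩ.

R_L(min) ≈ 57.8 kΩ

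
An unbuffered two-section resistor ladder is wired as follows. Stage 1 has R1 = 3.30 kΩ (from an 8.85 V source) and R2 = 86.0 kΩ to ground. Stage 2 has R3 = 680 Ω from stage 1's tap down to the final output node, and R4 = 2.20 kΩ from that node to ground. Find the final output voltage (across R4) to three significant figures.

V_out ≈ 3.10 V

Stage 2 presents R3+R4 = 2880 Ω as a load on stage 1's tap.
Stage 1's lower leg becomes R2‖(R3+R4) = 2787 Ω, so V_mid = 8.85 × 2787/6087 = 4.052 V.
Stage 2 is itself unloaded: V_out = V_mid × R4/(R3+R4) = 4.052 × 2200/2880 = 3.10 V.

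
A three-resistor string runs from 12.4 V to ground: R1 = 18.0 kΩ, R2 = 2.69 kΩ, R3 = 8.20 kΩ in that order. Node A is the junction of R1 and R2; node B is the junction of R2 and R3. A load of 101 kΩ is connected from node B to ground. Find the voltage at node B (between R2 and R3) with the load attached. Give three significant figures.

At node B, R3 is in parallel with the load: R3‖R_L = 7.584 kΩ.
Below node A the resistance is R2 + (R3‖R_L) = 10.27 kΩ, so V_A = 12.4 × 10.27/28.27 = 4.506 V.
Then V_B = V_A × (R3‖R_L)/(R2 + R3‖R_L) = 4.506 × 7.584/10.27 = 3.33 V.

V ≈ 3.33 V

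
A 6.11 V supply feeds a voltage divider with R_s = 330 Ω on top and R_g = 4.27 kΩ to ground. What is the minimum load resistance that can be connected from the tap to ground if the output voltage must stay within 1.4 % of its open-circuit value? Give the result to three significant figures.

R_L(min) ≈ 21.6 kΩ

Output resistance R_th = R_s‖R_g = (330 × 4270)/4600 = 306.3 Ω.
The fractional drop is R_th/(R_th + R_L); requiring this ≤ 0.0140 gives R_L ≥ R_th(1/0.0140 − 1) = 306.3 × 70.43 = 21.6 kΩ.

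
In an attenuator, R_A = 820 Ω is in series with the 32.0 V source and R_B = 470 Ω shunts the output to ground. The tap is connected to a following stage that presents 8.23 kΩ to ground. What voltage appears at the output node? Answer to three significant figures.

The load sits in parallel with R_B: R_B‖R_L = (470 × 8230) / (470 + 8230) = 444.6 Ω.
V_out = 32.0 × 444.6 / (820 + 444.6) = 32.0 × 444.6/1265 = 11.3 V.

V_out ≈ 11.3 V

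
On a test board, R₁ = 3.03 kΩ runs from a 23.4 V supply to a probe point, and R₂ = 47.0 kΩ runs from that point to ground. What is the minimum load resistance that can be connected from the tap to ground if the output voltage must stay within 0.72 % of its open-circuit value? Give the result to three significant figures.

R_L(min) ≈ 392 kΩ

Output resistance R_th = R₁‖R₂ = (3.03 × 47.0)/50.03 = 2.846 kΩ.
The fractional drop is R_th/(R_th + R_L); requiring this ≤ 0.00720 gives R_L ≥ R_th(1/0.00720 − 1) = 2.846 × 137.9 = 392 kΩ.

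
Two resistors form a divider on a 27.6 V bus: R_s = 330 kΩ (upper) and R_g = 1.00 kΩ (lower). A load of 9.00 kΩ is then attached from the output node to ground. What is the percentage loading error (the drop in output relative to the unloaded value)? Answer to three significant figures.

The divider's output (Thévenin) resistance is R_s‖R_g = 0.9970 kΩ.
Fractional drop under load = R_th/(R_th + R_L) = 0.9970 / (0.9970 + 9.00) = 0.09973.
So the output falls by 9.97 %.

9.97 %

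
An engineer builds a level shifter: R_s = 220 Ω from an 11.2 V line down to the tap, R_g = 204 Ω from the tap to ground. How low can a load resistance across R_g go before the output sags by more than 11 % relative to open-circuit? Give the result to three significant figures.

Output resistance R_th = R_s‖R_g = (220 × 204)/424.0 = 105.8 Ω.
The fractional drop is R_th/(R_th + R_L); requiring this ≤ 0.110 gives R_L ≥ R_th(1/0.110 − 1) = 105.8 × 8.091 = 856 Ω.

R_L(min) ≈ 856 Ω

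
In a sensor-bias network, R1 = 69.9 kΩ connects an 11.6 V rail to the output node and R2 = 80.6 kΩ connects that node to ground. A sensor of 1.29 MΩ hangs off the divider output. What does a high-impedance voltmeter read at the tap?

The load sits in parallel with R2: R2‖R_L = (80.6 × 1290) / (80.6 + 1290) = 75.86 kΩ.
V_out = 11.6 × 75.86 / (69.9 + 75.86) = 11.6 × 75.86/145.8 = 6.04 V.

V_out ≈ 6.04 V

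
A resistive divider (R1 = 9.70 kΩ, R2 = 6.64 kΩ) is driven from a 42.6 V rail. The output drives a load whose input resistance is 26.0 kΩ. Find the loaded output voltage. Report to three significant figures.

The load sits in parallel with R2: R2‖R_L = (6.64 × 26.0) / (6.64 + 26.0) = 5.289 kΩ.
V_out = 42.6 × 5.289 / (9.70 + 5.289) = 42.6 × 5.289/14.99 = 15.0 V.

V_out ≈ 15.0 V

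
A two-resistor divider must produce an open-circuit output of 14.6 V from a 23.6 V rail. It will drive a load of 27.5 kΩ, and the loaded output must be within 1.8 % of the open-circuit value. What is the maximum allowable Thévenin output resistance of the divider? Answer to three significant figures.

R_th ≤ 504 Ω

Loading drop = R_th/(R_th + R_L) ≤ 0.0180, so R_th ≤ R_L · ε/(1−ε) = 27.5 kΩ × 0.0180/0.9820 = 504 Ω.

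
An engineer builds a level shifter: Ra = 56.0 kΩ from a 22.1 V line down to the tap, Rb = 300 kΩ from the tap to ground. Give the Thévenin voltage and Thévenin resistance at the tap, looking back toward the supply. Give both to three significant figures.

V_th = 18.6 V, R_th = 47.2 kΩ

V_th is the open-circuit tap voltage: 22.1 × 300/(56.0 + 300) = 18.6 V.
With the supply zeroed, Ra and Rb appear in parallel from the tap: R_th = Ra‖Rb = (56.0 × 300)/356.0 = 47.2 kΩ.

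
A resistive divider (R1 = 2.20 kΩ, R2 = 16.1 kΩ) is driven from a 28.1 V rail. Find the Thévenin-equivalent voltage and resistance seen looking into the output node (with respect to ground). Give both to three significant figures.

V_th is the open-circuit tap voltage: 28.1 × 16.1/(2.20 + 16.1) = 24.7 V.
With the supply zeroed, R1 and R2 appear in parallel from the tap: R_th = R1‖R2 = (2.20 × 16.1)/18.30 = 1.94 kΩ.

V_th = 24.7 V, R_th = 1.94 kΩ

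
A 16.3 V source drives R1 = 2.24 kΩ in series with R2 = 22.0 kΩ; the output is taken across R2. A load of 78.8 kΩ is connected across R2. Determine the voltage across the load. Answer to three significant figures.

The load sits in parallel with R2: R2‖R_L = (22.0 × 78.8) / (22.0 + 78.8) = 17.20 kΩ.
V_out = 16.3 × 17.20 / (2.24 + 17.20) = 16.3 × 17.20/19.44 = 14.4 V.

V_out ≈ 14.4 V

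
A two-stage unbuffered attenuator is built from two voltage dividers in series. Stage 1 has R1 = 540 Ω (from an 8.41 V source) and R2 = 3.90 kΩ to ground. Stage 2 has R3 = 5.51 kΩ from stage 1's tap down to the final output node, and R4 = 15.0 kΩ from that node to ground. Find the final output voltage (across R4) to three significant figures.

V_out ≈ 5.28 V

Stage 2 presents R3+R4 = 20510 Ω as a load on stage 1's tap.
Stage 1's lower leg becomes R2‖(R3+R4) = 3277 Ω, so V_mid = 8.41 × 3277/3817 = 7.220 V.
Stage 2 is itself unloaded: V_out = V_mid × R4/(R3+R4) = 7.220 × 15000/20510 = 5.28 V.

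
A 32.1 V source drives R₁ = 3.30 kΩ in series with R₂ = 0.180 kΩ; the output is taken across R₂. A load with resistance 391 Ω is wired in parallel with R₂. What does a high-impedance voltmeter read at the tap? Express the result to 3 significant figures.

V_out ≈ 1.16 V

The load sits in parallel with R₂: R₂‖R_L = (180 × 391) / (180 + 391) = 123.3 Ω.
V_out = 32.1 × 123.3 / (3300 + 123.3) = 32.1 × 123.3/3423 = 1.16 V.
(Unloaded it would have been 1.66 V.)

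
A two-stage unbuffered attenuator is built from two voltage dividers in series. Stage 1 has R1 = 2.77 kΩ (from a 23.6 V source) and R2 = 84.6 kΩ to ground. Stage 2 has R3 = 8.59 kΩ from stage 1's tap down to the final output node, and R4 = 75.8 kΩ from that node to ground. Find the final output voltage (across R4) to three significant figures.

Stage 2 presents R3+R4 = 84.39 kΩ as a load on stage 1's tap.
Stage 1's lower leg becomes R2‖(R3+R4) = 42.25 kΩ, so V_mid = 23.6 × 42.25/45.02 = 22.15 V.
Stage 2 is itself unloaded: V_out = V_mid × R4/(R3+R4) = 22.15 × 75.8/84.39 = 19.9 V.

V_out ≈ 19.9 V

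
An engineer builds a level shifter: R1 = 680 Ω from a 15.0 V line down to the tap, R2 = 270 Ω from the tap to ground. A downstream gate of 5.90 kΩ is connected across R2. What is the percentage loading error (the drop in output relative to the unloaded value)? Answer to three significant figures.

The divider's output (Thévenin) resistance is R1‖R2 = 193.3 Ω.
Fractional drop under load = R_th/(R_th + R_L) = 193.3 / (193.3 + 5900) = 0.03172.
So the output falls by 3.17 %.

3.17 %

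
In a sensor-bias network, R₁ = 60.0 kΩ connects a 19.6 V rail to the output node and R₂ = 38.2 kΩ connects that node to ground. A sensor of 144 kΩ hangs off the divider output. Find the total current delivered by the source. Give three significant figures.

I ≈ 0.217 mA

R₂‖R_L = 30.19 kΩ, so the source sees R₁ + R₂‖R_L = 90.19 kΩ.
I = 19.6 V / 90.19 kΩ = 0.217 mA.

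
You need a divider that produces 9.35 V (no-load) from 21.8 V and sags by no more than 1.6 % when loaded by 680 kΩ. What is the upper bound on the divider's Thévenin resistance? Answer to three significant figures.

R_th ≤ 11.1 kΩ

Loading drop = R_th/(R_th + R_L) ≤ 0.0160, so R_th ≤ R_L · ε/(1−ε) = 680 kΩ × 0.0160/0.9840 = 11.1 kΩ.
(Any R1, R2 with R2/(R1+R2) = 0.429 and R1‖R2 ≤ 11.1 kΩ will meet the spec.)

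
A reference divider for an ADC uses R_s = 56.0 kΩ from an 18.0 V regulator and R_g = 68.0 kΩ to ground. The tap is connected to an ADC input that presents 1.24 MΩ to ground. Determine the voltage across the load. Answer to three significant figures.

V_out ≈ 9.63 V

The load sits in parallel with R_g: R_g‖R_L = (68.0 × 1240) / (68.0 + 1240) = 64.46 kΩ.
V_out = 18.0 × 64.46 / (56.0 + 64.46) = 18.0 × 64.46/120.5 = 9.63 V.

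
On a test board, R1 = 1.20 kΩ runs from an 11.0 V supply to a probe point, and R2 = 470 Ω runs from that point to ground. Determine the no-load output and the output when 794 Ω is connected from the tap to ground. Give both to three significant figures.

Open-circuit: V = 11.0 × 470/(1200 + 470) = 3.10 V.
With the load, R2 becomes R2‖R_L = 295.2 Ω, so V = 11.0 × 295.2/1495 = 2.17 V.

Unloaded: 3.10 V; loaded: 2.17 V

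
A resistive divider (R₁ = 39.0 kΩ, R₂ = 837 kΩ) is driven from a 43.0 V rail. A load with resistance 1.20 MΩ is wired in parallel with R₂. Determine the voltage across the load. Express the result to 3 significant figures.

V_out ≈ 39.8 V

The load sits in parallel with R₂: R₂‖R_L = (837 × 1200) / (837 + 1200) = 493.1 kΩ.
V_out = 43.0 × 493.1 / (39.0 + 493.1) = 43.0 × 493.1/532.1 = 39.8 V.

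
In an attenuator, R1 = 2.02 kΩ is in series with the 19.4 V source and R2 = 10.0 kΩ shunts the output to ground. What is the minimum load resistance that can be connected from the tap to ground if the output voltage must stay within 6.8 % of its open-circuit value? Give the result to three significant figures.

R_L(min) ≈ 23.0 kΩ

Output resistance R_th = R1‖R2 = (2.02 × 10.0)/12.02 = 1.681 kΩ.
The fractional drop is R_th/(R_th + R_L); requiring this ≤ 0.0680 gives R_L ≥ R_th(1/0.0680 − 1) = 1.681 × 13.71 = 23.0 kΩ.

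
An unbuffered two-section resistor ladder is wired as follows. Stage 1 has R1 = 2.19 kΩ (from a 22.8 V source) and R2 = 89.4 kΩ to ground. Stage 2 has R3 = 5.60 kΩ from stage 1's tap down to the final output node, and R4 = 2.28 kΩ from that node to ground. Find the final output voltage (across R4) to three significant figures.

V_out ≈ 5.07 V

Stage 2 presents R3+R4 = 7.880 kΩ as a load on stage 1's tap.
Stage 1's lower leg becomes R2‖(R3+R4) = 7.242 kΩ, so V_mid = 22.8 × 7.242/9.432 = 17.51 V.
Stage 2 is itself unloaded: V_out = V_mid × R4/(R3+R4) = 17.51 × 2.28/7.880 = 5.07 V.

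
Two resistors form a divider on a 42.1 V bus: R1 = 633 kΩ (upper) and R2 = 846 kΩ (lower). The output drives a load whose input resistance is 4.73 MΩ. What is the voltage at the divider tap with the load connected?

V_out ≈ 22.4 V

The load sits in parallel with R2: R2‖R_L = (846 × 4730) / (846 + 4730) = 717.6 kΩ.
V_out = 42.1 × 717.6 / (633 + 717.6) = 42.1 × 717.6/1351 = 22.4 V.
(Unloaded it would have been 24.1 V.)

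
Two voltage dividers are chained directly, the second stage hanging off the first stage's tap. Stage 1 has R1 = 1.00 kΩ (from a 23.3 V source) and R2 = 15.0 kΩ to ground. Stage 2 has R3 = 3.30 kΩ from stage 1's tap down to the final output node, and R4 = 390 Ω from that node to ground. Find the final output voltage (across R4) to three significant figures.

Stage 2 presents R3+R4 = 3690 Ω as a load on stage 1's tap.
Stage 1's lower leg becomes R2‖(R3+R4) = 2961 Ω, so V_mid = 23.3 × 2961/3961 = 17.42 V.
Stage 2 is itself unloaded: V_out = V_mid × R4/(R3+R4) = 17.42 × 390/3690 = 1.84 V.

V_out ≈ 1.84 V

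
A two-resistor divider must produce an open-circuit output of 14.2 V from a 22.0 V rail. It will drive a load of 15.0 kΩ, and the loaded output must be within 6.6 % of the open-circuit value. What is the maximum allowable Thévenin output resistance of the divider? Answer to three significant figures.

Loading drop = R_th/(R_th + R_L) ≤ 0.0660, so R_th ≤ R_L · ε/(1−ε) = 15.0 kΩ × 0.0660/0.9340 = 1.06 kΩ.

R_th ≤ 1.06 kΩ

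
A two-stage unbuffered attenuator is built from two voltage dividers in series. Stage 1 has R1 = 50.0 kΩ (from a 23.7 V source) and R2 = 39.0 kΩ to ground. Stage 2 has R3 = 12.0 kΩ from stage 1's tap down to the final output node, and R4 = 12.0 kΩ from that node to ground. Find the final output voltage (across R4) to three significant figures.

Stage 2 presents R3+R4 = 24.00 kΩ as a load on stage 1's tap.
Stage 1's lower leg becomes R2‖(R3+R4) = 14.86 kΩ, so V_mid = 23.7 × 14.86/64.86 = 5.429 V.
Stage 2 is itself unloaded: V_out = V_mid × R4/(R3+R4) = 5.429 × 12.0/24.00 = 2.71 V.

V_out ≈ 2.71 V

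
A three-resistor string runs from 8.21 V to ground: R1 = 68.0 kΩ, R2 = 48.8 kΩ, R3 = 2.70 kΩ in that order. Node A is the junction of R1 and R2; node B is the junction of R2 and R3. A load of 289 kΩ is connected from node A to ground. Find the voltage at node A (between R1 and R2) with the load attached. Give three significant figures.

V ≈ 3.21 V

Below node A the series string R2+R3 = 51.50 kΩ sits in parallel with the 289 kΩ load: 43.71 kΩ.
V_A = 8.21 × 43.71/(68.0 + 43.71) = 3.21 V.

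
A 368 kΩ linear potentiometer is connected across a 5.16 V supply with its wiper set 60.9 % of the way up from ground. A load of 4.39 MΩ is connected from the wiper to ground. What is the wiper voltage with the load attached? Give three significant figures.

V ≈ 3.08 V

The wiper splits the pot into (1−α)R = 143.9 kΩ above and αR = 224.1 kΩ below.
Lower section ‖ load = 213.2 kΩ.
V_wiper = 5.16 × 213.2/(143.9 + 213.2) = 3.08 V.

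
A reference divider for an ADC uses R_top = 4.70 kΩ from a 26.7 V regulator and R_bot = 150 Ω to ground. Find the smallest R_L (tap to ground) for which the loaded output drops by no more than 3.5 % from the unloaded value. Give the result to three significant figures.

Output resistance R_th = R_top‖R_bot = (4700 × 150)/4850 = 145.4 Ω.
The fractional drop is R_th/(R_th + R_L); requiring this ≤ 0.0350 gives R_L ≥ R_th(1/0.0350 − 1) = 145.4 × 27.57 = 4.01 kΩ.

R_L(min) ≈ 4.01 kΩ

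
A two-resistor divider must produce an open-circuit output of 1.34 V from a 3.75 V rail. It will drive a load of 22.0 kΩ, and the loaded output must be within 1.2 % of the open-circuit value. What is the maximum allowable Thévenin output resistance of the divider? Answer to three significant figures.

Loading drop = R_th/(R_th + R_L) ≤ 0.0120, so R_th ≤ R_L · ε/(1−ε) = 22.0 kΩ × 0.0120/0.9880 = 267 Ω.

R_th ≤ 267 Ω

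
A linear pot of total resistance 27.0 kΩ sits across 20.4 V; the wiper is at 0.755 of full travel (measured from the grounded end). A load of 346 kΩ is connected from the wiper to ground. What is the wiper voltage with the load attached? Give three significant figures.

The wiper splits the pot into (1−α)R = 6.615 kΩ above and αR = 20.39 kΩ below.
Lower section ‖ load = 19.25 kΩ.
V_wiper = 20.4 × 19.25/(6.615 + 19.25) = 15.2 V.

V ≈ 15.2 V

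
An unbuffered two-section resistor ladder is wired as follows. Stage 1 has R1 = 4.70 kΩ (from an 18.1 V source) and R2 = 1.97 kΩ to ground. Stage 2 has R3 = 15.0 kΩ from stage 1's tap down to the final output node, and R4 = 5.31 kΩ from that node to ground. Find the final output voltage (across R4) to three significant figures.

V_out ≈ 1.31 V

Stage 2 presents R3+R4 = 20.31 kΩ as a load on stage 1's tap.
Stage 1's lower leg becomes R2‖(R3+R4) = 1.796 kΩ, so V_mid = 18.1 × 1.796/6.496 = 5.004 V.
Stage 2 is itself unloaded: V_out = V_mid × R4/(R3+R4) = 5.004 × 5.31/20.31 = 1.31 V.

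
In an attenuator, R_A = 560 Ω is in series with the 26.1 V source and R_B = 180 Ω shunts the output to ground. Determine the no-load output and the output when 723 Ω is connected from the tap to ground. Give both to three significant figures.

Unloaded: 6.35 V; loaded: 5.34 V

Open-circuit: V = 26.1 × 180/(560 + 180) = 6.35 V.
With the load, R_B becomes R_B‖R_L = 144.1 Ω, so V = 26.1 × 144.1/704.1 = 5.34 V.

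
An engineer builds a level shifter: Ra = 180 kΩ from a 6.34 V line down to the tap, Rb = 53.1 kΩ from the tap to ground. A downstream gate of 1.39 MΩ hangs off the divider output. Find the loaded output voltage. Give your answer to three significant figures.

The load sits in parallel with Rb: Rb‖R_L = (53.1 × 1390) / (53.1 + 1390) = 51.15 kΩ.
V_out = 6.34 × 51.15 / (180 + 51.15) = 6.34 × 51.15/231.1 = 1.40 V.
(Unloaded it would have been 1.44 V.)

V_out ≈ 1.40 V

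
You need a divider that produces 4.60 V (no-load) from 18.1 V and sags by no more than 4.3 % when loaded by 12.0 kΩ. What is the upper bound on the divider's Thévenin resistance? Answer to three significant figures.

R_th ≤ 539 Ω

Loading drop = R_th/(R_th + R_L) ≤ 0.0430, so R_th ≤ R_L · ε/(1−ε) = 12.0 kΩ × 0.0430/0.9570 = 539 Ω.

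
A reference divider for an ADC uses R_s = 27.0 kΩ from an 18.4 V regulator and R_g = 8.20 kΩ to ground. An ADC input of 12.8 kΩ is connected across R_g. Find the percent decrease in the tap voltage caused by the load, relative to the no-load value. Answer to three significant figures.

The divider's output (Thévenin) resistance is R_s‖R_g = 6.290 kΩ.
Fractional drop under load = R_th/(R_th + R_L) = 6.290 / (6.290 + 12.8) = 0.3295.
So the output falls by 32.9 %.

32.9 %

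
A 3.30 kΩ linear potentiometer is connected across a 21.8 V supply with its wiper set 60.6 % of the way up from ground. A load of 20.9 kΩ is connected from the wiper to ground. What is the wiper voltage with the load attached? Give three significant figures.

The wiper splits the pot into (1−α)R = 1.300 kΩ above and αR = 2.000 kΩ below.
Lower section ‖ load = 1.825 kΩ.
V_wiper = 21.8 × 1.825/(1.300 + 1.825) = 12.7 V.

V ≈ 12.7 V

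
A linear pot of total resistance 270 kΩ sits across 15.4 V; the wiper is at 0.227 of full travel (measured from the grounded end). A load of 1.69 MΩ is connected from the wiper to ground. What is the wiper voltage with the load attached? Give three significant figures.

V ≈ 3.40 V

The wiper splits the pot into (1−α)R = 208.7 kΩ above and αR = 61.29 kΩ below.
Lower section ‖ load = 59.15 kΩ.
V_wiper = 15.4 × 59.15/(208.7 + 59.15) = 3.40 V.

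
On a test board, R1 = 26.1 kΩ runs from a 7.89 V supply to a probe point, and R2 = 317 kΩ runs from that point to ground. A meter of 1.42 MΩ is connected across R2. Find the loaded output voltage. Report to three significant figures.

The load sits in parallel with R2: R2‖R_L = (317 × 1420) / (317 + 1420) = 259.1 kΩ.
V_out = 7.89 × 259.1 / (26.1 + 259.1) = 7.89 × 259.1/285.2 = 7.17 V.

V_out ≈ 7.17 V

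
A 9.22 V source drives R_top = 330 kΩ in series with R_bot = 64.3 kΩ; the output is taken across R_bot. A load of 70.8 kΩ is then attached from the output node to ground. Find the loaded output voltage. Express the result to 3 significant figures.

The load sits in parallel with R_bot: R_bot‖R_L = (64.3 × 70.8) / (64.3 + 70.8) = 33.70 kΩ.
V_out = 9.22 × 33.70 / (330 + 33.70) = 9.22 × 33.70/363.7 = 0.854 V.

V_out ≈ 0.854 V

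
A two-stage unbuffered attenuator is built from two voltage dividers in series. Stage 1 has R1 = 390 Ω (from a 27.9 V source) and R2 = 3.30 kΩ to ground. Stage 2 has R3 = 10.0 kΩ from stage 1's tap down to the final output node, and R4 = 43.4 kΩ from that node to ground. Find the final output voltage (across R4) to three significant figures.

V_out ≈ 20.1 V

Stage 2 presents R3+R4 = 53400 Ω as a load on stage 1's tap.
Stage 1's lower leg becomes R2‖(R3+R4) = 3108 Ω, so V_mid = 27.9 × 3108/3498 = 24.79 V.
Stage 2 is itself unloaded: V_out = V_mid × R4/(R3+R4) = 24.79 × 43400/53400 = 20.1 V.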